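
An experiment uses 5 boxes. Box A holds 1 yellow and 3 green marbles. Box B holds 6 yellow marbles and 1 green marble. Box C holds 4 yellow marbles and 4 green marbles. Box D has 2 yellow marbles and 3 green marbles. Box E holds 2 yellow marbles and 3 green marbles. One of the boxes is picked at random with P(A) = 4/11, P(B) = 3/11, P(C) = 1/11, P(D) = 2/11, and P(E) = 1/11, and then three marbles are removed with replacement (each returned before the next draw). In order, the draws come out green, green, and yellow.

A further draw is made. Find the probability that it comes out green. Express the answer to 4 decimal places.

Under each hypothesis, the probability of the observed sequence is: P(data | box A) = (3/4)(3/4)(1/4) = 0.14062; P(data | box B) = (1/7)(1/7)(6/7) = 0.017493; P(data | box C) = (4/8)(4/8)(4/8) = 0.125; P(data | box D) = (3/5)(3/5)(2/5) = 0.144; P(data | box E) = (3/5)(3/5)(2/5) = 0.144.
Weighting by the prior gives 4/11 · 0.14062 = 0.051136, 3/11 · 0.017493 = 0.0047707, 1/11 · 0.125 = 0.011364, 2/11 · 0.144 = 0.026182, 1/11 · 0.144 = 0.013091; with total 0.10654.
The posterior is then P(box A | data) = 0.47996, P(box B | data) = 0.044777, P(box C | data) = 0.10666, P(box D | data) = 0.24574, P(box E | data) = 0.12287.
The predictive probability is P(green next | data) = (3/4)(0.47996) + (1/7)(0.044777) + (1/2)(0.10666) + (3/5)(0.24574) + (3/5)(0.12287) = 0.64086.

0.6409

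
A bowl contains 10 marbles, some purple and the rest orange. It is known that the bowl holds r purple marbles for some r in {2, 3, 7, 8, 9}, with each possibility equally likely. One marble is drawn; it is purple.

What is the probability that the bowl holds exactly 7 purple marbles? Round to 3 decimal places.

Compute the likelihood of this draw for each case: P(data | r = 2) = (2/10) = 1/5; P(data | r = 3) = (3/10) = 3/10; P(data | r = 7) = (7/10) = 7/10; P(data | r = 8) = (8/10) = 4/5; P(data | r = 9) = (9/10) = 9/10.
Multiplying each by its prior: 1/5 · 1/5 = 1/25, 1/5 · 3/10 = 3/50, 1/5 · 7/10 = 7/50, 1/5 · 4/5 = 4/25, 1/5 · 9/10 = 9/50; these sum to 29/50.
By Bayes' rule, P(r = 7 | data) = (7/50) / (29/50) = 7/29.

0.241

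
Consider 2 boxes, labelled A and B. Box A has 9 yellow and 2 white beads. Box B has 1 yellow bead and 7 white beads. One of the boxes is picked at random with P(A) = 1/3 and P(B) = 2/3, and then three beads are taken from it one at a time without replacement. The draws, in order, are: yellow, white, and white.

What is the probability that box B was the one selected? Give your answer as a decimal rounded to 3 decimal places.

The likelihood of the observed sequence under each hypothesis: P(data | box A) = (9/11)(2/10)(1/9) = 1/55; P(data | box B) = (1/8)(7/7)(6/6) = 1/8.
Multiplying each by its prior: 1/3 · 1/55 = 1/165, 2/3 · 1/8 = 1/12; summing to 59/660.
Therefore the posterior P(box B | data) = (1/12) / (59/660) = 55/59.

0.932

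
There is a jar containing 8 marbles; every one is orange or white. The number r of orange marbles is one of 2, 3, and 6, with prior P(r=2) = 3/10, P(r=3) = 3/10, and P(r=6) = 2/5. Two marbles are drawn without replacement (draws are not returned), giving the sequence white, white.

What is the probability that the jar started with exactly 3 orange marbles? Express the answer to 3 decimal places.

0.380

Under each hypothesis, the probability of the observed sequence is: P(data | r = 2) = (6/8)(5/7) = 15/28; P(data | r = 3) = (5/8)(4/7) = 5/14; P(data | r = 6) = (2/8)(1/7) = 1/28.
The prior-weighted likelihoods are 3/10 · 15/28 = 9/56, 3/10 · 5/14 = 3/28, 2/5 · 1/28 = 1/70; these sum to 79/280.
Hence P(r = 3 | data) = (3/28) / (79/280) = 30/79.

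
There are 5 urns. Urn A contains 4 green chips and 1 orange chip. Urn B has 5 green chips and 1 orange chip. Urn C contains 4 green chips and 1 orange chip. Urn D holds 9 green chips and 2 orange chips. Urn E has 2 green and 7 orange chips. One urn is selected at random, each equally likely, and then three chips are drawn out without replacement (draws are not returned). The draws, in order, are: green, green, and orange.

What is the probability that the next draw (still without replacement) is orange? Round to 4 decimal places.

Compute the likelihood of the observed sequence for each case: P(data | urn A) = (4/5)(3/4)(1/3) = 0.2; P(data | urn B) = (5/6)(4/5)(1/4) = 0.16667; P(data | urn C) = (4/5)(3/4)(1/3) = 0.2; P(data | urn D) = (9/11)(8/10)(2/9) = 0.14545; P(data | urn E) = (2/9)(1/8)(7/7) = 0.027778.
The prior-weighted likelihoods are 1/5 · 0.2 = 0.04, 1/5 · 0.16667 = 0.033333, 1/5 · 0.2 = 0.04, 1/5 · 0.14545 = 0.029091, 1/5 · 0.027778 = 0.0055556; with total 0.14798.
Normalising, the posterior is P(urn A | data) = 0.27031, P(urn B | data) = 0.22526, P(urn C | data) = 0.27031, P(urn D | data) = 0.19659, P(urn E | data) = 0.037543.
Averaging over the posterior, P(orange next | data) = (0)(0.27031) + (0)(0.22526) + (0)(0.27031) + (1/8)(0.19659) + (1)(0.037543) = 0.062116.

0.0621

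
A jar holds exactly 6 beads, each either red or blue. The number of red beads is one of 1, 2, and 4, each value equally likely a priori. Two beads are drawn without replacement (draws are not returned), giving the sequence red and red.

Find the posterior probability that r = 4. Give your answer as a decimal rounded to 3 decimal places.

0.857

For each hypothesis, P(data | H) works out to: P(data | r = 1) = (1/6)(0/5) = 0; P(data | r = 2) = (2/6)(1/5) = 1/15; P(data | r = 4) = (4/6)(3/5) = 2/5.
Multiplying each by its prior: 1/3 · 0 = 0, 1/3 · 1/15 = 1/45, 1/3 · 2/5 = 2/15; summing to 7/45.
So P(r = 4 | data) = (2/15) / (7/45) = 6/7.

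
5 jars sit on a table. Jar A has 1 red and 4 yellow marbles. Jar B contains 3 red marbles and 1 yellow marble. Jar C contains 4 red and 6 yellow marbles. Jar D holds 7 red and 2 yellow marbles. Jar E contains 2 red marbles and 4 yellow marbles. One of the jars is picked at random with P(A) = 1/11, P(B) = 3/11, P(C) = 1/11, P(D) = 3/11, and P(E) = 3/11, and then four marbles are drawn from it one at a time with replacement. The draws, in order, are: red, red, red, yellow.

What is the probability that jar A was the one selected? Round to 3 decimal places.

Under each hypothesis, the probability of the observed sequence is: P(data | jar A) = (1/5)(1/5)(1/5)(4/5) = 0.0064; P(data | jar B) = (3/4)(3/4)(3/4)(1/4) = 0.10547; P(data | jar C) = (4/10)(4/10)(4/10)(6/10) = 0.0384; P(data | jar D) = (7/9)(7/9)(7/9)(2/9) = 0.10456; P(data | jar E) = (2/6)(2/6)(2/6)(4/6) = 0.024691.
Multiplying each by its prior: 1/11 · 0.0064 = 0.00058182, 3/11 · 0.10547 = 0.028764, 1/11 · 0.0384 = 0.0034909, 3/11 · 0.10456 = 0.028516, 3/11 · 0.024691 = 0.006734; with total 0.068087.
By Bayes' rule, P(jar A | data) = (0.00058182) / (0.068087) = 0.0085453.

0.009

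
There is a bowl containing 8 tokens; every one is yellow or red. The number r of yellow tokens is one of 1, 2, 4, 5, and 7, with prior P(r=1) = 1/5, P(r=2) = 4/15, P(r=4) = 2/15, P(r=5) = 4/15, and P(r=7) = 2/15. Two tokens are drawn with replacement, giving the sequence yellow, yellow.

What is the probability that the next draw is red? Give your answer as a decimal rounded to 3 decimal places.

Compute the likelihood of the observed sequence for each case: P(data | r = 1) = (1/8)(1/8) = 1/64; P(data | r = 2) = (2/8)(2/8) = 1/16; P(data | r = 4) = (4/8)(4/8) = 1/4; P(data | r = 5) = (5/8)(5/8) = 25/64; P(data | r = 7) = (7/8)(7/8) = 49/64.
The prior-weighted likelihoods are 1/5 · 1/64 = 1/320, 4/15 · 1/16 = 1/60, 2/15 · 1/4 = 1/30, 4/15 · 25/64 = 5/48, 2/15 · 49/64 = 49/480; these sum to 83/320.
Dividing through by the total gives posterior P(r = 1 | data) = 0.012048, P(r = 2 | data) = 0.064257, P(r = 4 | data) = 0.12851, P(r = 5 | data) = 0.40161, P(r = 7 | data) = 0.39357.
The predictive probability is P(red next | data) = (7/8)(0.012048) + (3/4)(0.064257) + (1/2)(0.12851) + (3/8)(0.40161) + (1/8)(0.39357) = 0.32279.

0.323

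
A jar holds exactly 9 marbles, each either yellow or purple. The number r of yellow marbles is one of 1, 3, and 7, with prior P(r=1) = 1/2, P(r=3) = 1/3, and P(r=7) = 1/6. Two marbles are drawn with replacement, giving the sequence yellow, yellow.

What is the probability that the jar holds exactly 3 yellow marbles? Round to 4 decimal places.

The likelihood of the observed sequence under each hypothesis: P(data | r = 1) = (1/9)(1/9) = 1/81; P(data | r = 3) = (3/9)(3/9) = 1/9; P(data | r = 7) = (7/9)(7/9) = 49/81.
Weighting by the prior gives 1/2 · 1/81 = 1/162, 1/3 · 1/9 = 1/27, 1/6 · 49/81 = 49/486; these sum to 35/243.
So P(r = 3 | data) = (1/27) / (35/243) = 9/35.

0.2571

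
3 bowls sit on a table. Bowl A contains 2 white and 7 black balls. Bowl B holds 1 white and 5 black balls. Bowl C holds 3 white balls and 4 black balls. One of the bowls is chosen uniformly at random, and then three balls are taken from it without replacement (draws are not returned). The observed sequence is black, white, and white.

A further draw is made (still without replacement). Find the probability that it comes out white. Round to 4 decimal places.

0.2011

For each hypothesis, P(data | H) works out to: P(data | bowl A) = (7/9)(2/8)(1/7) = 0.027778; P(data | bowl B) = (5/6)(1/5)(0/4) = 0; P(data | bowl C) = (4/7)(3/6)(2/5) = 0.11429.
The prior-weighted likelihoods are 1/3 · 0.027778 = 0.0092593, 1/3 · 0 = 0, 1/3 · 0.11429 = 0.038095; these sum to 0.047354.
Dividing through by the total gives posterior P(bowl A | data) = 0.19553, P(bowl B | data) = 0, P(bowl C | data) = 0.80447.
Averaging over the posterior, P(white next | data) = (0)(0.19553) + (1/4)(0.80447) = 0.20112.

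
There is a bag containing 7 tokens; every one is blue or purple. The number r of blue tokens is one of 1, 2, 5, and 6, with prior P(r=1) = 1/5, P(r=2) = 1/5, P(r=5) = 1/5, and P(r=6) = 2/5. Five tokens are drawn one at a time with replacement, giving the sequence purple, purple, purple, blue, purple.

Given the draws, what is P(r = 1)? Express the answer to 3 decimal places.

0.491

For each hypothesis, P(data | H) works out to: P(data | r = 1) = (6/7)(6/7)(6/7)(1/7)(6/7) = 0.077111; P(data | r = 2) = (5/7)(5/7)(5/7)(2/7)(5/7) = 0.074374; P(data | r = 5) = (2/7)(2/7)(2/7)(5/7)(2/7) = 0.0047599; P(data | r = 6) = (1/7)(1/7)(1/7)(6/7)(1/7) = 0.00035699.
Multiplying each by its prior: 1/5 · 0.077111 = 0.015422, 1/5 · 0.074374 = 0.014875, 1/5 · 0.0047599 = 0.00095198, 2/5 · 0.00035699 = 0.0001428; these sum to 0.031392.
Hence P(r = 1 | data) = (0.015422) / (0.031392) = 0.49128.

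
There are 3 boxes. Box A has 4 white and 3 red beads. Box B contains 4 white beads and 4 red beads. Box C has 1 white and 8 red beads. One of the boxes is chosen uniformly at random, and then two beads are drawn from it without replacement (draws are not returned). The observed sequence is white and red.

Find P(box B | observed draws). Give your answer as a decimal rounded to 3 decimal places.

Compute the likelihood of the observed sequence for each case: P(data | box A) = (4/7)(3/6) = 2/7; P(data | box B) = (4/8)(4/7) = 2/7; P(data | box C) = (1/9)(8/8) = 1/9.
The prior-weighted likelihoods are 1/3 · 2/7 = 2/21, 1/3 · 2/7 = 2/21, 1/3 · 1/9 = 1/27; with total 43/189.
So P(box B | data) = (2/21) / (43/189) = 18/43.

0.419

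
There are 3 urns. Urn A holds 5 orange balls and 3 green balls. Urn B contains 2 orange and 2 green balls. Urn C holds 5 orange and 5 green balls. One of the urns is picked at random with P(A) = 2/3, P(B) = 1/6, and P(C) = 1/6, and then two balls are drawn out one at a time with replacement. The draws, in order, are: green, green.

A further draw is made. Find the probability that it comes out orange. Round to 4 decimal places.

0.5662

Under each hypothesis, the probability of the observed sequence is: P(data | urn A) = (3/8)(3/8) = 9/64; P(data | urn B) = (2/4)(2/4) = 1/4; P(data | urn C) = (5/10)(5/10) = 1/4.
Weighting by the prior gives 2/3 · 9/64 = 3/32, 1/6 · 1/4 = 1/24, 1/6 · 1/4 = 1/24; summing to 17/96.
The posterior is then P(urn A | data) = 9/17, P(urn B | data) = 4/17, P(urn C | data) = 4/17.
So P(orange next | data) = Σ P(orange next | H) P(H | data) = (5/8)(9/17) + (1/2)(4/17) + (1/2)(4/17) = 77/136.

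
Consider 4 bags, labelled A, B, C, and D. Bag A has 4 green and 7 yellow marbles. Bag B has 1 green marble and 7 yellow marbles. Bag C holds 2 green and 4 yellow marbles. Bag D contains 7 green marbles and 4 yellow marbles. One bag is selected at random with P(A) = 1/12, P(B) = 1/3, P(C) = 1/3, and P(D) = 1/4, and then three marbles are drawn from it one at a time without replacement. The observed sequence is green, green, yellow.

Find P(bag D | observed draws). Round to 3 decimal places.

0.592

Compute the likelihood of the observed sequence for each case: P(data | bag A) = (4/11)(3/10)(7/9) = 14/165; P(data | bag B) = (1/8)(0/7) = 0; P(data | bag C) = (2/6)(1/5)(4/4) = 1/15; P(data | bag D) = (7/11)(6/10)(4/9) = 28/165.
Multiplying each by its prior: 1/12 · 14/165 = 7/990, 1/3 · 0 = 0, 1/3 · 1/15 = 1/45, 1/4 · 28/165 = 7/165; these sum to 71/990.
Hence P(bag D | data) = (7/165) / (71/990) = 42/71.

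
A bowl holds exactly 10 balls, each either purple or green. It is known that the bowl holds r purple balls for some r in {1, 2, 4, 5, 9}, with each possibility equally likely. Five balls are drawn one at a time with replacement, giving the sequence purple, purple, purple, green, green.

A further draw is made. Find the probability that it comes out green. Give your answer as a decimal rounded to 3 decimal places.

0.518

The likelihood of the observed sequence under each hypothesis: P(data | r = 1) = (1/10)(1/10)(1/10)(9/10)(9/10) = 0.00081; P(data | r = 2) = (2/10)(2/10)(2/10)(8/10)(8/10) = 0.00512; P(data | r = 4) = (4/10)(4/10)(4/10)(6/10)(6/10) = 0.02304; P(data | r = 5) = (5/10)(5/10)(5/10)(5/10)(5/10) = 0.03125; P(data | r = 9) = (9/10)(9/10)(9/10)(1/10)(1/10) = 0.00729.
The prior-weighted likelihoods are 1/5 · 0.00081 = 0.000162, 1/5 · 0.00512 = 0.001024, 1/5 · 0.02304 = 0.004608, 1/5 · 0.03125 = 0.00625, 1/5 · 0.00729 = 0.001458; with total 0.013502.
Normalising, the posterior is P(r = 1 | data) = 0.011998, P(r = 2 | data) = 0.075841, P(r = 4 | data) = 0.34128, P(r = 5 | data) = 0.46289, P(r = 9 | data) = 0.10798.
The predictive probability is P(green next | data) = (9/10)(0.011998) + (4/5)(0.075841) + (3/5)(0.34128) + (1/2)(0.46289) + (1/10)(0.10798) = 0.51849.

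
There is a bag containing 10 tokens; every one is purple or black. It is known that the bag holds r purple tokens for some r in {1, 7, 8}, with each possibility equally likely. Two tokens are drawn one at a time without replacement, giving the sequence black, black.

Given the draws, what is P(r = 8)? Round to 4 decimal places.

For each hypothesis, P(data | H) works out to: P(data | r = 1) = (9/10)(8/9) = 4/5; P(data | r = 7) = (3/10)(2/9) = 1/15; P(data | r = 8) = (2/10)(1/9) = 1/45.
The prior-weighted likelihoods are 1/3 · 4/5 = 4/15, 1/3 · 1/15 = 1/45, 1/3 · 1/45 = 1/135; these sum to 8/27.
By Bayes' rule, P(r = 8 | data) = (1/135) / (8/27) = 1/40.

0.0250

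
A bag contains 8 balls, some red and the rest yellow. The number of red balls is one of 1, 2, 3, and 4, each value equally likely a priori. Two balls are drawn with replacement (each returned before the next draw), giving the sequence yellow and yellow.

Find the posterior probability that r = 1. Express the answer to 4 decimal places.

For each hypothesis, P(data | H) works out to: P(data | r = 1) = (7/8)(7/8) = 49/64; P(data | r = 2) = (6/8)(6/8) = 9/16; P(data | r = 3) = (5/8)(5/8) = 25/64; P(data | r = 4) = (4/8)(4/8) = 1/4.
Multiplying each by its prior: 1/4 · 49/64 = 49/256, 1/4 · 9/16 = 9/64, 1/4 · 25/64 = 25/256, 1/4 · 1/4 = 1/16; with total 63/128.
So P(r = 1 | data) = (49/256) / (63/128) = 7/18.

0.3889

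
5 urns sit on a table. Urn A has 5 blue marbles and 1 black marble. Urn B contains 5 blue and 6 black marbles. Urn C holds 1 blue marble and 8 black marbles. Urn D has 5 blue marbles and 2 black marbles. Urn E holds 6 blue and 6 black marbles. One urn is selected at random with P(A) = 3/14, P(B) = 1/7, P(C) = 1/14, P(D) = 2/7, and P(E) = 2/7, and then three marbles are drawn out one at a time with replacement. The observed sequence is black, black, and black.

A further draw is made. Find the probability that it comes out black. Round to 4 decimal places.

For each hypothesis, P(data | H) works out to: P(data | urn A) = (1/6)(1/6)(1/6) = 0.0046296; P(data | urn B) = (6/11)(6/11)(6/11) = 0.16228; P(data | urn C) = (8/9)(8/9)(8/9) = 0.70233; P(data | urn D) = (2/7)(2/7)(2/7) = 0.023324; P(data | urn E) = (6/12)(6/12)(6/12) = 0.125.
The prior-weighted likelihoods are 3/14 · 0.0046296 = 0.00099206, 1/7 · 0.16228 = 0.023183, 1/14 · 0.70233 = 0.050167, 2/7 · 0.023324 = 0.0066639, 2/7 · 0.125 = 0.035714; these sum to 0.11672.
Dividing through by the total gives posterior P(urn A | data) = 0.0084995, P(urn B | data) = 0.19862, P(urn C | data) = 0.4298, P(urn D | data) = 0.057093, P(urn E | data) = 0.30598.
So P(black next | data) = Σ P(black next | H) P(H | data) = (1/6)(0.0084995) + (6/11)(0.19862) + (8/9)(0.4298) + (2/7)(0.057093) + (1/2)(0.30598) = 0.66111.

0.6611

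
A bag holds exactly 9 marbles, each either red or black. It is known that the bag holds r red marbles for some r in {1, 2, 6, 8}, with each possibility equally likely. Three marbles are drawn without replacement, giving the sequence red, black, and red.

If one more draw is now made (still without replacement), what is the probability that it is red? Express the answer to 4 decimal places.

The likelihood of the observed sequence under each hypothesis: P(data | r = 1) = (1/9)(8/8)(0/7) = 0; P(data | r = 2) = (2/9)(7/8)(1/7) = 1/36; P(data | r = 6) = (6/9)(3/8)(5/7) = 5/28; P(data | r = 8) = (8/9)(1/8)(7/7) = 1/9.
Weighting by the prior gives 1/4 · 0 = 0, 1/4 · 1/36 = 1/144, 1/4 · 5/28 = 5/112, 1/4 · 1/9 = 1/36; with total 5/63.
Normalising, the posterior is P(r = 1 | data) = 0, P(r = 2 | data) = 7/80, P(r = 6 | data) = 9/16, P(r = 8 | data) = 7/20.
So P(red next | data) = Σ P(red next | H) P(H | data) = (0)(7/80) + (2/3)(9/16) + (1)(7/20) = 29/40.

0.7250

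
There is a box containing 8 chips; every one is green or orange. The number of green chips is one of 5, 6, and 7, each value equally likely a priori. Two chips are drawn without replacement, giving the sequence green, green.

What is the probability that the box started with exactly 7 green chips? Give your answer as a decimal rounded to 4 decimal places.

The likelihood of the observed sequence under each hypothesis: P(data | r = 5) = (5/8)(4/7) = 5/14; P(data | r = 6) = (6/8)(5/7) = 15/28; P(data | r = 7) = (7/8)(6/7) = 3/4.
Weighting by the prior gives 1/3 · 5/14 = 5/42, 1/3 · 15/28 = 5/28, 1/3 · 3/4 = 1/4; summing to 23/42.
Therefore the posterior P(r = 7 | data) = (1/4) / (23/42) = 21/46.

0.4565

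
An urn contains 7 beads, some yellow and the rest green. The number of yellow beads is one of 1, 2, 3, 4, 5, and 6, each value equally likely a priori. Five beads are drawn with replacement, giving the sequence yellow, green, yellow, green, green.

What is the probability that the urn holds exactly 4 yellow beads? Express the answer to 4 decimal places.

For each hypothesis, P(data | H) works out to: P(data | r = 1) = (1/7)(6/7)(1/7)(6/7)(6/7) = 0.012852; P(data | r = 2) = (2/7)(5/7)(2/7)(5/7)(5/7) = 0.02975; P(data | r = 3) = (3/7)(4/7)(3/7)(4/7)(4/7) = 0.034271; P(data | r = 4) = (4/7)(3/7)(4/7)(3/7)(3/7) = 0.025704; P(data | r = 5) = (5/7)(2/7)(5/7)(2/7)(2/7) = 0.0119; P(data | r = 6) = (6/7)(1/7)(6/7)(1/7)(1/7) = 0.002142.
Multiplying each by its prior: 1/6 · 0.012852 = 0.002142, 1/6 · 0.02975 = 0.0049583, 1/6 · 0.034271 = 0.0057119, 1/6 · 0.025704 = 0.0042839, 1/6 · 0.0119 = 0.0019833, 1/6 · 0.002142 = 0.00035699; with total 0.019436.
By Bayes' rule, P(r = 4 | data) = (0.0042839) / (0.019436) = 0.22041.

0.2204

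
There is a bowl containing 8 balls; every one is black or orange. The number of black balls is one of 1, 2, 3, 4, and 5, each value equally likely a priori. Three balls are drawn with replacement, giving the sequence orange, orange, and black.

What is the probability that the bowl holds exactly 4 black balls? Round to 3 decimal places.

For each hypothesis, P(data | H) works out to: P(data | r = 1) = (7/8)(7/8)(1/8) = 0.095703; P(data | r = 2) = (6/8)(6/8)(2/8) = 0.14062; P(data | r = 3) = (5/8)(5/8)(3/8) = 0.14648; P(data | r = 4) = (4/8)(4/8)(4/8) = 0.125; P(data | r = 5) = (3/8)(3/8)(5/8) = 0.087891.
The prior-weighted likelihoods are 1/5 · 0.095703 = 0.019141, 1/5 · 0.14062 = 0.028125, 1/5 · 0.14648 = 0.029297, 1/5 · 0.125 = 0.025, 1/5 · 0.087891 = 0.017578; summing to 0.11914.
Therefore the posterior P(r = 4 | data) = (0.025) / (0.11914) = 0.20984.

0.210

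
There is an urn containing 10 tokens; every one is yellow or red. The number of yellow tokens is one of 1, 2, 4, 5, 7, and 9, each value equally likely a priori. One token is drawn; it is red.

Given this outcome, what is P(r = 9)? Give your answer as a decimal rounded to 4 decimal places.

0.0313

For each hypothesis, P(data | H) works out to: P(data | r = 1) = (9/10) = 9/10; P(data | r = 2) = (8/10) = 4/5; P(data | r = 4) = (6/10) = 3/5; P(data | r = 5) = (5/10) = 1/2; P(data | r = 7) = (3/10) = 3/10; P(data | r = 9) = (1/10) = 1/10.
Weighting by the prior gives 1/6 · 9/10 = 3/20, 1/6 · 4/5 = 2/15, 1/6 · 3/5 = 1/10, 1/6 · 1/2 = 1/12, 1/6 · 3/10 = 1/20, 1/6 · 1/10 = 1/60; with total 8/15.
Therefore the posterior P(r = 9 | data) = (1/60) / (8/15) = 1/32.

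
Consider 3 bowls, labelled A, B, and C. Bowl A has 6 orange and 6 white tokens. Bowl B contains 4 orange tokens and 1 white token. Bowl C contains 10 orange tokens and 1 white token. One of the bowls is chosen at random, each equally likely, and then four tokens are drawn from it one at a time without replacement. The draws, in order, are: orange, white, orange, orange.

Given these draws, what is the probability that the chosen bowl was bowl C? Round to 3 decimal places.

0.259

The likelihood of the observed sequence under each hypothesis: P(data | bowl A) = (6/12)(6/11)(5/10)(4/9) = 2/33; P(data | bowl B) = (4/5)(1/4)(3/3)(2/2) = 1/5; P(data | bowl C) = (10/11)(1/10)(9/9)(8/8) = 1/11.
Weighting by the prior gives 1/3 · 2/33 = 2/99, 1/3 · 1/5 = 1/15, 1/3 · 1/11 = 1/33; these sum to 58/495.
By Bayes' rule, P(bowl C | data) = (1/33) / (58/495) = 15/58.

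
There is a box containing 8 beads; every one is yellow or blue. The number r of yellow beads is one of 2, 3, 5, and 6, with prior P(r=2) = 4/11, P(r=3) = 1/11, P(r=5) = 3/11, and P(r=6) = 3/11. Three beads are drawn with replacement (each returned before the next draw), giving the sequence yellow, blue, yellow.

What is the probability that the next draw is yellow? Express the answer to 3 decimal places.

0.590

The likelihood of the observed sequence under each hypothesis: P(data | r = 2) = (2/8)(6/8)(2/8) = 0.046875; P(data | r = 3) = (3/8)(5/8)(3/8) = 0.087891; P(data | r = 5) = (5/8)(3/8)(5/8) = 0.14648; P(data | r = 6) = (6/8)(2/8)(6/8) = 0.14062.
Multiplying each by its prior: 4/11 · 0.046875 = 0.017045, 1/11 · 0.087891 = 0.0079901, 3/11 · 0.14648 = 0.03995, 3/11 · 0.14062 = 0.038352; these sum to 0.10334.
Dividing through by the total gives posterior P(r = 2 | data) = 0.16495, P(r = 3 | data) = 0.07732, P(r = 5 | data) = 0.3866, P(r = 6 | data) = 0.37113.
Averaging over the posterior, P(yellow next | data) = (1/4)(0.16495) + (3/8)(0.07732) + (5/8)(0.3866) + (3/4)(0.37113) = 0.59021.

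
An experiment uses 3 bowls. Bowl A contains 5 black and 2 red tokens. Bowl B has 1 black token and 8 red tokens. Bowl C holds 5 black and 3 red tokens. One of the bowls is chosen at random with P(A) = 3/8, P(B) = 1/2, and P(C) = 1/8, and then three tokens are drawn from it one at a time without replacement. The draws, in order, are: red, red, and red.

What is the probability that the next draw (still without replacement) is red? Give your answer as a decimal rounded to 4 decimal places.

Compute the likelihood of the observed sequence for each case: P(data | bowl A) = (2/7)(1/6)(0/5) = 0; P(data | bowl B) = (8/9)(7/8)(6/7) = 0.66667; P(data | bowl C) = (3/8)(2/7)(1/6) = 0.017857.
The prior-weighted likelihoods are 3/8 · 0 = 0, 1/2 · 0.66667 = 0.33333, 1/8 · 0.017857 = 0.0022321; summing to 0.33557.
Normalising, the posterior is P(bowl A | data) = 0, P(bowl B | data) = 0.99335, P(bowl C | data) = 0.0066519.
So P(red next | data) = Σ P(red next | H) P(H | data) = (5/6)(0.99335) + (0)(0.0066519) = 0.82779.

0.8278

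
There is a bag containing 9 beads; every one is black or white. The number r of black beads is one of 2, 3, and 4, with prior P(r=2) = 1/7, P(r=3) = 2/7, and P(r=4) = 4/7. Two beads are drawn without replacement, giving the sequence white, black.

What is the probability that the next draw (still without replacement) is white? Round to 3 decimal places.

0.642

For each hypothesis, P(data | H) works out to: P(data | r = 2) = (7/9)(2/8) = 7/36; P(data | r = 3) = (6/9)(3/8) = 1/4; P(data | r = 4) = (5/9)(4/8) = 5/18.
The prior-weighted likelihoods are 1/7 · 7/36 = 1/36, 2/7 · 1/4 = 1/14, 4/7 · 5/18 = 10/63; these sum to 65/252.
Dividing through by the total gives posterior P(r = 2 | data) = 7/65, P(r = 3 | data) = 18/65, P(r = 4 | data) = 8/13.
Averaging over the posterior, P(white next | data) = (6/7)(7/65) + (5/7)(18/65) + (4/7)(8/13) = 292/455.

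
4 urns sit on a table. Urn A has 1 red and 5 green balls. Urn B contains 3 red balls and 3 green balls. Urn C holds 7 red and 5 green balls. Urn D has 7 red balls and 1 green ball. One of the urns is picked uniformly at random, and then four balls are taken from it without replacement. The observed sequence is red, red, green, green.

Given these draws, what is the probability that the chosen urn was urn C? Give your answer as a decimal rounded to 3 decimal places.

0.414

For each hypothesis, P(data | H) works out to: P(data | urn A) = (1/6)(0/5) = 0; P(data | urn B) = (3/6)(2/5)(3/4)(2/3) = 0.1; P(data | urn C) = (7/12)(6/11)(5/10)(4/9) = 0.070707; P(data | urn D) = (7/8)(6/7)(1/6)(0/5) = 0.
Multiplying each by its prior: 1/4 · 0 = 0, 1/4 · 0.1 = 0.025, 1/4 · 0.070707 = 0.017677, 1/4 · 0 = 0; summing to 0.042677.
Therefore the posterior P(urn C | data) = (0.017677) / (0.042677) = 0.4142.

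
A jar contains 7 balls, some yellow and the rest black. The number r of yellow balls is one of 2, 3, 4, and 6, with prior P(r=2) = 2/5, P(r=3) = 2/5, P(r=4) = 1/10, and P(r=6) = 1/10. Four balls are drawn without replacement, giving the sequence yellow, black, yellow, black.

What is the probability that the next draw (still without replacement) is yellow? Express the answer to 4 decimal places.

For each hypothesis, P(data | H) works out to: P(data | r = 2) = (2/7)(5/6)(1/5)(4/4) = 1/21; P(data | r = 3) = (3/7)(4/6)(2/5)(3/4) = 3/35; P(data | r = 4) = (4/7)(3/6)(3/5)(2/4) = 3/35; P(data | r = 6) = (6/7)(1/6)(5/5)(0/4) = 0.
Weighting by the prior gives 2/5 · 1/21 = 2/105, 2/5 · 3/35 = 6/175, 1/10 · 3/35 = 3/350, 1/10 · 0 = 0; summing to 13/210.
Normalising, the posterior is P(r = 2 | data) = 4/13, P(r = 3 | data) = 36/65, P(r = 4 | data) = 9/65, P(r = 6 | data) = 0.
Averaging over the posterior, P(yellow next | data) = (0)(4/13) + (1/3)(36/65) + (2/3)(9/65) = 18/65.

0.2769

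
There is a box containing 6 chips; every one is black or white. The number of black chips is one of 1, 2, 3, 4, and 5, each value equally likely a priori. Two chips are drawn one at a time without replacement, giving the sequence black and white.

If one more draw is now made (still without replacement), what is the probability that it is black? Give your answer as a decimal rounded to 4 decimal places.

For each hypothesis, P(data | H) works out to: P(data | r = 1) = (1/6)(5/5) = 1/6; P(data | r = 2) = (2/6)(4/5) = 4/15; P(data | r = 3) = (3/6)(3/5) = 3/10; P(data | r = 4) = (4/6)(2/5) = 4/15; P(data | r = 5) = (5/6)(1/5) = 1/6.
The prior-weighted likelihoods are 1/5 · 1/6 = 1/30, 1/5 · 4/15 = 4/75, 1/5 · 3/10 = 3/50, 1/5 · 4/15 = 4/75, 1/5 · 1/6 = 1/30; summing to 7/30.
Dividing through by the total gives posterior P(r = 1 | data) = 1/7, P(r = 2 | data) = 8/35, P(r = 3 | data) = 9/35, P(r = 4 | data) = 8/35, P(r = 5 | data) = 1/7.
The predictive probability is P(black next | data) = (0)(1/7) + (1/4)(8/35) + (1/2)(9/35) + (3/4)(8/35) + (1)(1/7) = 1/2.

0.5000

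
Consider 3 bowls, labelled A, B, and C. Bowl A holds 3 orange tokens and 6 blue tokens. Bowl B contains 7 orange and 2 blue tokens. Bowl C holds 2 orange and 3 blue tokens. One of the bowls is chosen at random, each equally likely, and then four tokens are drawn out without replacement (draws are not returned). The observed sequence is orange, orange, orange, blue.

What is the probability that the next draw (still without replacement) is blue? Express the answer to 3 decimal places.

For each hypothesis, P(data | H) works out to: P(data | bowl A) = (3/9)(2/8)(1/7)(6/6) = 1/84; P(data | bowl B) = (7/9)(6/8)(5/7)(2/6) = 5/36; P(data | bowl C) = (2/5)(1/4)(0/3) = 0.
Weighting by the prior gives 1/3 · 1/84 = 1/252, 1/3 · 5/36 = 5/108, 1/3 · 0 = 0; summing to 19/378.
Normalising, the posterior is P(bowl A | data) = 3/38, P(bowl B | data) = 35/38, P(bowl C | data) = 0.
The predictive probability is P(blue next | data) = (1)(3/38) + (1/5)(35/38) = 5/19.

0.263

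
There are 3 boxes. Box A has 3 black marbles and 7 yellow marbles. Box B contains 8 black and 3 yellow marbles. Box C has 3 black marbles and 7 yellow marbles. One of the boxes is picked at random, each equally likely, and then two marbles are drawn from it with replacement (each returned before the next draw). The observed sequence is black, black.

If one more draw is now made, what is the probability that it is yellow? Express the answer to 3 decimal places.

For each hypothesis, P(data | H) works out to: P(data | box A) = (3/10)(3/10) = 0.09; P(data | box B) = (8/11)(8/11) = 0.52893; P(data | box C) = (3/10)(3/10) = 0.09.
Multiplying each by its prior: 1/3 · 0.09 = 0.03, 1/3 · 0.52893 = 0.17631, 1/3 · 0.09 = 0.03; these sum to 0.23631.
Normalising, the posterior is P(box A | data) = 0.12695, P(box B | data) = 0.74609, P(box C | data) = 0.12695.
Averaging over the posterior, P(yellow next | data) = (7/10)(0.12695) + (3/11)(0.74609) + (7/10)(0.12695) = 0.38121.

0.381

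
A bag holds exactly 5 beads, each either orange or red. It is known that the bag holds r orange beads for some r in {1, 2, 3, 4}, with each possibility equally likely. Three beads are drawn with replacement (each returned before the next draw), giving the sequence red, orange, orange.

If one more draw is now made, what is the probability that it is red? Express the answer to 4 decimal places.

Compute the likelihood of the observed sequence for each case: P(data | r = 1) = (4/5)(1/5)(1/5) = 4/125; P(data | r = 2) = (3/5)(2/5)(2/5) = 12/125; P(data | r = 3) = (2/5)(3/5)(3/5) = 18/125; P(data | r = 4) = (1/5)(4/5)(4/5) = 16/125.
The prior-weighted likelihoods are 1/4 · 4/125 = 1/125, 1/4 · 12/125 = 3/125, 1/4 · 18/125 = 9/250, 1/4 · 16/125 = 4/125; summing to 1/10.
The posterior is then P(r = 1 | data) = 2/25, P(r = 2 | data) = 6/25, P(r = 3 | data) = 9/25, P(r = 4 | data) = 8/25.
The predictive probability is P(red next | data) = (4/5)(2/25) + (3/5)(6/25) + (2/5)(9/25) + (1/5)(8/25) = 52/125.

0.4160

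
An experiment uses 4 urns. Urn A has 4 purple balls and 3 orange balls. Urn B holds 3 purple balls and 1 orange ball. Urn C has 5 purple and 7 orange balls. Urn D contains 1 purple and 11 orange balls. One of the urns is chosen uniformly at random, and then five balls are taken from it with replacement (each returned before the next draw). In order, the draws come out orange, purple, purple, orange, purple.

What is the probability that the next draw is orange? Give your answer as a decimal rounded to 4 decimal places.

Under each hypothesis, the probability of the observed sequence is: P(data | urn A) = (3/7)(4/7)(4/7)(3/7)(4/7) = 0.034271; P(data | urn B) = (1/4)(3/4)(3/4)(1/4)(3/4) = 0.026367; P(data | urn C) = (7/12)(5/12)(5/12)(7/12)(5/12) = 0.024615; P(data | urn D) = (11/12)(1/12)(1/12)(11/12)(1/12) = 0.00048627.
The prior-weighted likelihoods are 1/4 · 0.034271 = 0.0085679, 1/4 · 0.026367 = 0.0065918, 1/4 · 0.024615 = 0.0061538, 1/4 · 0.00048627 = 0.00012157; with total 0.021435.
Dividing through by the total gives posterior P(urn A | data) = 0.39971, P(urn B | data) = 0.30753, P(urn C | data) = 0.28709, P(urn D | data) = 0.0056715.
Averaging over the posterior, P(orange next | data) = (3/7)(0.39971) + (1/4)(0.30753) + (7/12)(0.28709) + (11/12)(0.0056715) = 0.42085.

0.4209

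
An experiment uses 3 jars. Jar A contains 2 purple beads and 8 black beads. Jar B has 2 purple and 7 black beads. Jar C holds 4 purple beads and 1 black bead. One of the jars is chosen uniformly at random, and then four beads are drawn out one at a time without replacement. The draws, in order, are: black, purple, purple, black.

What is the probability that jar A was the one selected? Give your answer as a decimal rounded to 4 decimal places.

Compute the likelihood of the observed sequence for each case: P(data | jar A) = (8/10)(2/9)(1/8)(7/7) = 1/45; P(data | jar B) = (7/9)(2/8)(1/7)(6/6) = 1/36; P(data | jar C) = (1/5)(4/4)(3/3)(0/2) = 0.
Weighting by the prior gives 1/3 · 1/45 = 1/135, 1/3 · 1/36 = 1/108, 1/3 · 0 = 0; with total 1/60.
By Bayes' rule, P(jar A | data) = (1/135) / (1/60) = 4/9.

0.4444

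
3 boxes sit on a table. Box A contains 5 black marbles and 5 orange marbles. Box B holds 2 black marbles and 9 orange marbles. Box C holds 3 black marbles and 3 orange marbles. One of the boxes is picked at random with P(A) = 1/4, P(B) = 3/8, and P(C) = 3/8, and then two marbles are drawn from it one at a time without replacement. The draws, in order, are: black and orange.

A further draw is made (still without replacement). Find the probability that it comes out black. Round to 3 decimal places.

0.402

The likelihood of the observed sequence under each hypothesis: P(data | box A) = (5/10)(5/9) = 0.27778; P(data | box B) = (2/11)(9/10) = 0.16364; P(data | box C) = (3/6)(3/5) = 0.3.
The prior-weighted likelihoods are 1/4 · 0.27778 = 0.069444, 3/8 · 0.16364 = 0.061364, 3/8 · 0.3 = 0.1125; summing to 0.24331.
Dividing through by the total gives posterior P(box A | data) = 0.28542, P(box B | data) = 0.25221, P(box C | data) = 0.46238.
Averaging over the posterior, P(black next | data) = (1/2)(0.28542) + (1/9)(0.25221) + (1/2)(0.46238) = 0.40192.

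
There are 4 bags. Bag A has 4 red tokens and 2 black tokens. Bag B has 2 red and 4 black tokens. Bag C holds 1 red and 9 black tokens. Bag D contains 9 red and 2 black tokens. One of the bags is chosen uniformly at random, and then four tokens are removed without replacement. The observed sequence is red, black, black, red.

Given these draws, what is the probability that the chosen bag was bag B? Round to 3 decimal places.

Compute the likelihood of the observed sequence for each case: P(data | bag A) = (4/6)(2/5)(1/4)(3/3) = 1/15; P(data | bag B) = (2/6)(4/5)(3/4)(1/3) = 1/15; P(data | bag C) = (1/10)(9/9)(8/8)(0/7) = 0; P(data | bag D) = (9/11)(2/10)(1/9)(8/8) = 1/55.
Multiplying each by its prior: 1/4 · 1/15 = 1/60, 1/4 · 1/15 = 1/60, 1/4 · 0 = 0, 1/4 · 1/55 = 1/220; these sum to 5/132.
By Bayes' rule, P(bag B | data) = (1/60) / (5/132) = 11/25.

0.440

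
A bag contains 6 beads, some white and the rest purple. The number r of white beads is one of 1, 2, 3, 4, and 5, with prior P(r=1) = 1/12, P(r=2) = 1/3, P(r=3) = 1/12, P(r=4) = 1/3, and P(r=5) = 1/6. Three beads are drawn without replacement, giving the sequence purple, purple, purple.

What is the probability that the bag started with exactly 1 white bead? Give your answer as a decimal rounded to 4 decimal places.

For each hypothesis, P(data | H) works out to: P(data | r = 1) = (5/6)(4/5)(3/4) = 1/2; P(data | r = 2) = (4/6)(3/5)(2/4) = 1/5; P(data | r = 3) = (3/6)(2/5)(1/4) = 1/20; P(data | r = 4) = (2/6)(1/5)(0/4) = 0; P(data | r = 5) = (1/6)(0/5) = 0.
Multiplying each by its prior: 1/12 · 1/2 = 1/24, 1/3 · 1/5 = 1/15, 1/12 · 1/20 = 1/240, 1/3 · 0 = 0, 1/6 · 0 = 0; these sum to 9/80.
By Bayes' rule, P(r = 1 | data) = (1/24) / (9/80) = 10/27.

0.3704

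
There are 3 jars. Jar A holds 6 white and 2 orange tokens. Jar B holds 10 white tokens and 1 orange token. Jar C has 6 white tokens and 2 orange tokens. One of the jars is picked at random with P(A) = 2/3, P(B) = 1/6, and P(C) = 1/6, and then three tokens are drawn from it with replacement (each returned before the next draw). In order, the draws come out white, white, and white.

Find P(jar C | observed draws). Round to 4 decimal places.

Compute the likelihood of the observed sequence for each case: P(data | jar A) = (6/8)(6/8)(6/8) = 0.42188; P(data | jar B) = (10/11)(10/11)(10/11) = 0.75131; P(data | jar C) = (6/8)(6/8)(6/8) = 0.42188.
The prior-weighted likelihoods are 2/3 · 0.42188 = 0.28125, 1/6 · 0.75131 = 0.12522, 1/6 · 0.42188 = 0.070312; these sum to 0.47678.
Therefore the posterior P(jar C | data) = (0.070312) / (0.47678) = 0.14747.

0.1475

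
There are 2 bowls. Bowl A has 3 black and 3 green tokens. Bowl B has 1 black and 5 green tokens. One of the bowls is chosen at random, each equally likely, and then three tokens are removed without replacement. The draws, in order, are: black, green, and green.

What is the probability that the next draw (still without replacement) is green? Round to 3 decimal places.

0.684

Under each hypothesis, the probability of the observed sequence is: P(data | bowl A) = (3/6)(3/5)(2/4) = 3/20; P(data | bowl B) = (1/6)(5/5)(4/4) = 1/6.
The prior-weighted likelihoods are 1/2 · 3/20 = 3/40, 1/2 · 1/6 = 1/12; these sum to 19/120.
Dividing through by the total gives posterior P(bowl A | data) = 9/19, P(bowl B | data) = 10/19.
The predictive probability is P(green next | data) = (1/3)(9/19) + (1)(10/19) = 13/19.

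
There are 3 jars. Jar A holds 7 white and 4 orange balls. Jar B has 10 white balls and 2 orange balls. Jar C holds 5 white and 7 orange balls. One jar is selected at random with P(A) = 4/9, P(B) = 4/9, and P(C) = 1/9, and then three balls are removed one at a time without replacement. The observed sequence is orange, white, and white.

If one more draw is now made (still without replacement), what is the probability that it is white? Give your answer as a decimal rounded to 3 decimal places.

0.710

For each hypothesis, P(data | H) works out to: P(data | jar A) = (4/11)(7/10)(6/9) = 0.1697; P(data | jar B) = (2/12)(10/11)(9/10) = 0.13636; P(data | jar C) = (7/12)(5/11)(4/10) = 0.10606.
Weighting by the prior gives 4/9 · 0.1697 = 0.075421, 4/9 · 0.13636 = 0.060606, 1/9 · 0.10606 = 0.011785; these sum to 0.14781.
Dividing through by the total gives posterior P(jar A | data) = 0.51025, P(jar B | data) = 0.41002, P(jar C | data) = 0.079727.
Averaging over the posterior, P(white next | data) = (5/8)(0.51025) + (8/9)(0.41002) + (1/3)(0.079727) = 0.70995.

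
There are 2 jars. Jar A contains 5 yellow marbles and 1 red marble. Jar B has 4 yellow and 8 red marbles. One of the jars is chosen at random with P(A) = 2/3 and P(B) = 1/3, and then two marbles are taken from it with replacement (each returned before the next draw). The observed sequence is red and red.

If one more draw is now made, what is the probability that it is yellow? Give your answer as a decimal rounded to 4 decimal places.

Compute the likelihood of the observed sequence for each case: P(data | jar A) = (1/6)(1/6) = 1/36; P(data | jar B) = (8/12)(8/12) = 4/9.
Multiplying each by its prior: 2/3 · 1/36 = 1/54, 1/3 · 4/9 = 4/27; with total 1/6.
Dividing through by the total gives posterior P(jar A | data) = 1/9, P(jar B | data) = 8/9.
The predictive probability is P(yellow next | data) = (5/6)(1/9) + (1/3)(8/9) = 7/18.

0.3889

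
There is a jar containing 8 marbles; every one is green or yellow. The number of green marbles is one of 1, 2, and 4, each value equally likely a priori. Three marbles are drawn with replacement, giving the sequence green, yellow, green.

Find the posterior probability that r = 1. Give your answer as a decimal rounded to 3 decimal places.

0.074

Compute the likelihood of the observed sequence for each case: P(data | r = 1) = (1/8)(7/8)(1/8) = 0.013672; P(data | r = 2) = (2/8)(6/8)(2/8) = 0.046875; P(data | r = 4) = (4/8)(4/8)(4/8) = 0.125.
Weighting by the prior gives 1/3 · 0.013672 = 0.0045573, 1/3 · 0.046875 = 0.015625, 1/3 · 0.125 = 0.041667; summing to 0.061849.
So P(r = 1 | data) = (0.0045573) / (0.061849) = 0.073684.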